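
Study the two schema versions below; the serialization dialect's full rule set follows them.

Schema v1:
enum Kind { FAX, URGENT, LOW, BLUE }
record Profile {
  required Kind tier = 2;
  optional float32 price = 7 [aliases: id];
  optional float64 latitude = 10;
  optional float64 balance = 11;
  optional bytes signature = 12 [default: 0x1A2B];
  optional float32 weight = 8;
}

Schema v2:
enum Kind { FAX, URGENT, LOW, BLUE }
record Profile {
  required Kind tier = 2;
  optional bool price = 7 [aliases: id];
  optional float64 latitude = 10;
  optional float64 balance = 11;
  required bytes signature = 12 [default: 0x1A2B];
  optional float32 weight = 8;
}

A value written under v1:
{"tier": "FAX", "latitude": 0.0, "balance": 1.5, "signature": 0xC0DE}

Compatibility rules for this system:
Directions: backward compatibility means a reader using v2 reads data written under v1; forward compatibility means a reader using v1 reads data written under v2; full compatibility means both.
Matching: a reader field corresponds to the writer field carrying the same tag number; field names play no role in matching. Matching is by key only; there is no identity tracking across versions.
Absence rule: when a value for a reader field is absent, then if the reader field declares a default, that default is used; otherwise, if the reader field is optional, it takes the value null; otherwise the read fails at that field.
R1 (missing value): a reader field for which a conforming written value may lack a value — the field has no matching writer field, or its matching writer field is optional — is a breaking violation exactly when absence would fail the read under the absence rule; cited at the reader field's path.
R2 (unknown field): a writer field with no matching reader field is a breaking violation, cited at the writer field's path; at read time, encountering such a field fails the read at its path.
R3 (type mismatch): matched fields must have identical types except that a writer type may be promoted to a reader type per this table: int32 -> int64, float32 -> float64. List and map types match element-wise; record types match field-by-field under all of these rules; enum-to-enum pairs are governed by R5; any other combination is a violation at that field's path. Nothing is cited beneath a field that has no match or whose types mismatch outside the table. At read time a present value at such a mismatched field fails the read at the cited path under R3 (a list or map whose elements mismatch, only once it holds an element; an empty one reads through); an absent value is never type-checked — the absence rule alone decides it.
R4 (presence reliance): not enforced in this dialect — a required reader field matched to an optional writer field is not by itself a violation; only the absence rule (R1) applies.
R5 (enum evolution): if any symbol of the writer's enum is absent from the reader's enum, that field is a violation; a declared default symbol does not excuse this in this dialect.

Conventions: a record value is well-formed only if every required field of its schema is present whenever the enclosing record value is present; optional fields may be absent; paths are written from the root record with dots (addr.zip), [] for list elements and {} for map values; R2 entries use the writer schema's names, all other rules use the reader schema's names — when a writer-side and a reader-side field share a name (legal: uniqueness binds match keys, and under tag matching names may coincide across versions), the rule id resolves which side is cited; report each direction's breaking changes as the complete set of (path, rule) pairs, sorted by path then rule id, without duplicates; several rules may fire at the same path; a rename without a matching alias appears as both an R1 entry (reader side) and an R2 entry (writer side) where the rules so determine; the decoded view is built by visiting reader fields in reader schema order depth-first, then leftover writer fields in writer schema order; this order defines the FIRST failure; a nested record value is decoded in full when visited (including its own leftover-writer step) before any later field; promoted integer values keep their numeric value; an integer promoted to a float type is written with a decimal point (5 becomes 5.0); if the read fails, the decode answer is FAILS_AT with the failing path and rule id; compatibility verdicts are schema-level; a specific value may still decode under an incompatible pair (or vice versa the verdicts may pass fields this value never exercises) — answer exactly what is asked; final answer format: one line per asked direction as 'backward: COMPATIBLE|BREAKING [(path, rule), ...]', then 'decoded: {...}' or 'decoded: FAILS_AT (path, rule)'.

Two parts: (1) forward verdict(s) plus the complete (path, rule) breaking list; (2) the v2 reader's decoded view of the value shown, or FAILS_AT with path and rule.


forward: BREAKING [(price, R3)]; decoded: {"tier": "FAX", "price": null, "latitude": 0.0, "balance": 1.5, "signature": 0xC0DE, "weight": null}

in Profile below, arrows point writer -> reader
forward on Profile — v1 reading data written by v2:
  Kind -> Kind, writer required: tier aligns to tier
  bool -> float32, writer optional: price aligns to price
  float64 -> float64, writer optional: latitude aligns to latitude
  float64 -> float64, writer optional: balance aligns to balance
  bytes -> bytes, writer required: signature aligns to signature
  float32 -> float32, writer optional: weight aligns to weight
  breaking: (price, R3)
  => 1 violation(s): forward is BREAKING for Profile
migrating the Profile value to v2:
  tier := "FAX"
  price := null (absent, optional -> null)
  latitude := 0.0
  balance := 1.5
  signature := 0xC0DE
  weight := null (absent, optional -> null)
  => decoded: {"tier": "FAX", "price": null, "latitude": 0.0, "balance": 1.5, "signature": 0xC0DE, "weight": null}
the other Profile changes do not affect what is asked:
  field signature in record Profile: optional changed to required -> inert for the asked Profile verdict: nothing fires


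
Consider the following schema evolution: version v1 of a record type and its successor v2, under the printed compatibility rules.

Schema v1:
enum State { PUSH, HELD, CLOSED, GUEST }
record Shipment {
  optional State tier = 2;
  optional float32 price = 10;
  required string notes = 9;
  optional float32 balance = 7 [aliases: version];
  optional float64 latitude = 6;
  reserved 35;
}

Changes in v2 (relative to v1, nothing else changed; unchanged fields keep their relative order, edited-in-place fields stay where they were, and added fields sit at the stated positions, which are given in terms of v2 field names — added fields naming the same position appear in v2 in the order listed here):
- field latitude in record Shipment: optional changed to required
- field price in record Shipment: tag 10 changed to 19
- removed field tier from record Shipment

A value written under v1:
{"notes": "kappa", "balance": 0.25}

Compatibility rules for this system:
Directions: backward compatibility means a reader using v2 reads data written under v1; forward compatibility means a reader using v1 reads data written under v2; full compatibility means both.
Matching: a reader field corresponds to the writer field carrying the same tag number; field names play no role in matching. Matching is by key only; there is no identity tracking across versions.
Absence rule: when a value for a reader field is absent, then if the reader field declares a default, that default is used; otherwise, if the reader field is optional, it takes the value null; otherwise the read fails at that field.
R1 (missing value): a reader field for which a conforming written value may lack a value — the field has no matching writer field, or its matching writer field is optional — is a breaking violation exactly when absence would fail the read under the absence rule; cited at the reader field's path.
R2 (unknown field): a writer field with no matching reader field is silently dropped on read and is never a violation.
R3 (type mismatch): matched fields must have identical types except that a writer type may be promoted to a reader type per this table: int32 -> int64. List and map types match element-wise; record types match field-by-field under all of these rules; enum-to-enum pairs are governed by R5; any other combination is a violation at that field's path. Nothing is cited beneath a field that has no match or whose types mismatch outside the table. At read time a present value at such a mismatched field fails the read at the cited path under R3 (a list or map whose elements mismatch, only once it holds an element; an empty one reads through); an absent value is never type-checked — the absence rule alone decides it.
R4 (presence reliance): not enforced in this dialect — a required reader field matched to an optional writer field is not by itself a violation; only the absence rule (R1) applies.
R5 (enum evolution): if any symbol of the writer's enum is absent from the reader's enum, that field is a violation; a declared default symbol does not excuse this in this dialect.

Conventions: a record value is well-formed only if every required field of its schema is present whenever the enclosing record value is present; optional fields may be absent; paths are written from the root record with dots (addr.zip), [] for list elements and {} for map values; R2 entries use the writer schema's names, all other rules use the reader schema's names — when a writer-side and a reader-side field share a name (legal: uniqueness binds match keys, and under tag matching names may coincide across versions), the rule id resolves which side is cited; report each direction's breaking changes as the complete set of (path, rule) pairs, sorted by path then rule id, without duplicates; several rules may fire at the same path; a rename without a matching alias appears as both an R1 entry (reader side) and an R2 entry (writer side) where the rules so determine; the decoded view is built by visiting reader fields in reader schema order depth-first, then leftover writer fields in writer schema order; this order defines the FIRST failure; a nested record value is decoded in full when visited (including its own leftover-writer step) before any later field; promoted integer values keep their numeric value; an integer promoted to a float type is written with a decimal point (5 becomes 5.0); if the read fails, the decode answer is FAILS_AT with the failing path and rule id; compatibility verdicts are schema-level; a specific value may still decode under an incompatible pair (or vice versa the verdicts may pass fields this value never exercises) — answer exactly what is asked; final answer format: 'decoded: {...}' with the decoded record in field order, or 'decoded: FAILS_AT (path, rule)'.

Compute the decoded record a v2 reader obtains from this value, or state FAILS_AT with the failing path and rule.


each type pair in Shipment: writer, then reader
decode walk for Shipment under reader schema v2:
  price := null (not supplied -> null)
  notes := "kappa"
  balance := 0.25
  read fails at latitude under R1 (no fill)
  => FAILS_AT (latitude, R1)
the rest of the Shipment diff is inert for this question:
  field price in record Shipment: tag 10 changed to 19 -> no rule fires on it and the decoded Shipment view is identical with or without it
  removed field tier from record Shipment -> no rule fires on it and the decoded Shipment view is identical with or without it

decoded: FAILS_AT (latitude, R1)


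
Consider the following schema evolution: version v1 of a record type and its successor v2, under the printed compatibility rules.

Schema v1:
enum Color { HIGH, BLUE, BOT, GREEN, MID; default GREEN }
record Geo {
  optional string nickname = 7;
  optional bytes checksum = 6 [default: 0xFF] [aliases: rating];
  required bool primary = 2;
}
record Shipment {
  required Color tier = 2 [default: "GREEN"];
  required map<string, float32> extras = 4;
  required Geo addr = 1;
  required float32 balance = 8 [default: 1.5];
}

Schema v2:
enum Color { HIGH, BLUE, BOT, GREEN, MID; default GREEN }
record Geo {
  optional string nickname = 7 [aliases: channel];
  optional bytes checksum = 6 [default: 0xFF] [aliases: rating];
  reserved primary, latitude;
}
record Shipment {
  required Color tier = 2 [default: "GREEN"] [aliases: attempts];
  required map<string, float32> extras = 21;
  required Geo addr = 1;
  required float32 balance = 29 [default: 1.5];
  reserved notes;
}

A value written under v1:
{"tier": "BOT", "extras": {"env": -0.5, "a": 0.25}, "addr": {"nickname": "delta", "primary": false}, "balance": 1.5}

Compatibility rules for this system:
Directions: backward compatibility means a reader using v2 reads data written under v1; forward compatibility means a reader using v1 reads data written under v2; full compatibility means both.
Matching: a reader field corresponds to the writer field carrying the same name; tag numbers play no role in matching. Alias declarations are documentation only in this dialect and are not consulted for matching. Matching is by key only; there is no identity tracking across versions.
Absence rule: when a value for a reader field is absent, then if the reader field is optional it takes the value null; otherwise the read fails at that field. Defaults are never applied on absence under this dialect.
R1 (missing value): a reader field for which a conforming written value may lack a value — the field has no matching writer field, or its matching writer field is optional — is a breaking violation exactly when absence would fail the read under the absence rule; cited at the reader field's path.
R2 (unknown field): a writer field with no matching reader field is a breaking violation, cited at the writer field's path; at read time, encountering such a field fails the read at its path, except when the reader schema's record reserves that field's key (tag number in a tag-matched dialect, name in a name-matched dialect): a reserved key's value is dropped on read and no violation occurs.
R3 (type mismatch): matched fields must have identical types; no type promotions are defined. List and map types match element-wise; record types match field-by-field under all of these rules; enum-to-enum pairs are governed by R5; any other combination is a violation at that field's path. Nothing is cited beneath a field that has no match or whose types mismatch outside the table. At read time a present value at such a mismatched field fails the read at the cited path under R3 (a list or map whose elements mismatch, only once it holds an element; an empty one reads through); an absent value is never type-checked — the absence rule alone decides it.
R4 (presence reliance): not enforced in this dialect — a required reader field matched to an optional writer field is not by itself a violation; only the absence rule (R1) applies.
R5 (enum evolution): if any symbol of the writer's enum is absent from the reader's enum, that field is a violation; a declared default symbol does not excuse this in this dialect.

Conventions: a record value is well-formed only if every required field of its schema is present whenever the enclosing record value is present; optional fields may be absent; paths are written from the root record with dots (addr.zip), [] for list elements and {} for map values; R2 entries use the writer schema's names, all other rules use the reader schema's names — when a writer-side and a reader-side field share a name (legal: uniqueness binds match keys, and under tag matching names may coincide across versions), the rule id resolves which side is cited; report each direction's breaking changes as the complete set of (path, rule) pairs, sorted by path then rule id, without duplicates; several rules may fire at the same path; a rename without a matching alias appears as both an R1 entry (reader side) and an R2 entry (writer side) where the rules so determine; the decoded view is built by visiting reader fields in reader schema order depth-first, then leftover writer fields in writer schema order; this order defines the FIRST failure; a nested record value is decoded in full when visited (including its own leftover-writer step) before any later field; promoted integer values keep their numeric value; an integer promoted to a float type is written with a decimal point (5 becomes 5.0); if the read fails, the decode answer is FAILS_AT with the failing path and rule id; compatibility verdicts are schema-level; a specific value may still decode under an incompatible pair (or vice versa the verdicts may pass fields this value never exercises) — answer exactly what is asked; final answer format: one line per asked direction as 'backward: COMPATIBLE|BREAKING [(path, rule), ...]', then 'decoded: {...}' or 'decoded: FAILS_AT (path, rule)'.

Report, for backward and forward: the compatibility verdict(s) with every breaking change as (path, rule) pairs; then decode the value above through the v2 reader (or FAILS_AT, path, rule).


backward: COMPATIBLE []; forward: BREAKING [(addr.primary, R1)]; decoded: {"tier": "BOT", "extras": {"env": -0.5, "a": 0.25}, "addr": {"nickname": "delta", "checksum": null}, "balance": 1.5}

each type pair in Shipment: writer, then reader
backward on Shipment — v2 reading data written by v1:
  tier: Color -> Color, writer required; from tier
  extras: map<string, float32> -> map<string, float32>, writer required; from extras
  addr: Geo -> Geo, writer required; from addr
  balance: float32 -> float32, writer required; from balance
  addr.nickname: string -> string, writer optional; from addr.nickname
  addr.checksum: bytes -> bytes, writer optional; from addr.checksum
  addr.primary (writer side), unknown to reader
  => backward: COMPATIBLE
forward on Shipment — v1 reading data written by v2:
  tier: Color -> Color, writer required; from tier
  extras: map<string, float32> -> map<string, float32>, writer required; from extras
  addr: Geo -> Geo, writer required; from addr
  balance: float32 -> float32, writer required; from balance
  addr.nickname: string -> string, writer optional; from addr.nickname
  addr.checksum: bytes -> bytes, writer optional; from addr.checksum
  addr.primary: no writer match
  rule R1 violated at addr.primary
  => 1 violation(s): forward is BREAKING for Shipment
decode (reader v2):
  tier := "BOT"
  extras := {"env": -0.5, "a": 0.25}
  addr.nickname := "delta"
  addr.checksum := null (not supplied -> null)
  writer addr.primary: reserved -> dropped
  balance := 1.5
  => decoded: {"tier": "BOT", "extras": {"env": -0.5, "a": 0.25}, "addr": {"nickname": "delta", "checksum": null}, "balance": 1.5}


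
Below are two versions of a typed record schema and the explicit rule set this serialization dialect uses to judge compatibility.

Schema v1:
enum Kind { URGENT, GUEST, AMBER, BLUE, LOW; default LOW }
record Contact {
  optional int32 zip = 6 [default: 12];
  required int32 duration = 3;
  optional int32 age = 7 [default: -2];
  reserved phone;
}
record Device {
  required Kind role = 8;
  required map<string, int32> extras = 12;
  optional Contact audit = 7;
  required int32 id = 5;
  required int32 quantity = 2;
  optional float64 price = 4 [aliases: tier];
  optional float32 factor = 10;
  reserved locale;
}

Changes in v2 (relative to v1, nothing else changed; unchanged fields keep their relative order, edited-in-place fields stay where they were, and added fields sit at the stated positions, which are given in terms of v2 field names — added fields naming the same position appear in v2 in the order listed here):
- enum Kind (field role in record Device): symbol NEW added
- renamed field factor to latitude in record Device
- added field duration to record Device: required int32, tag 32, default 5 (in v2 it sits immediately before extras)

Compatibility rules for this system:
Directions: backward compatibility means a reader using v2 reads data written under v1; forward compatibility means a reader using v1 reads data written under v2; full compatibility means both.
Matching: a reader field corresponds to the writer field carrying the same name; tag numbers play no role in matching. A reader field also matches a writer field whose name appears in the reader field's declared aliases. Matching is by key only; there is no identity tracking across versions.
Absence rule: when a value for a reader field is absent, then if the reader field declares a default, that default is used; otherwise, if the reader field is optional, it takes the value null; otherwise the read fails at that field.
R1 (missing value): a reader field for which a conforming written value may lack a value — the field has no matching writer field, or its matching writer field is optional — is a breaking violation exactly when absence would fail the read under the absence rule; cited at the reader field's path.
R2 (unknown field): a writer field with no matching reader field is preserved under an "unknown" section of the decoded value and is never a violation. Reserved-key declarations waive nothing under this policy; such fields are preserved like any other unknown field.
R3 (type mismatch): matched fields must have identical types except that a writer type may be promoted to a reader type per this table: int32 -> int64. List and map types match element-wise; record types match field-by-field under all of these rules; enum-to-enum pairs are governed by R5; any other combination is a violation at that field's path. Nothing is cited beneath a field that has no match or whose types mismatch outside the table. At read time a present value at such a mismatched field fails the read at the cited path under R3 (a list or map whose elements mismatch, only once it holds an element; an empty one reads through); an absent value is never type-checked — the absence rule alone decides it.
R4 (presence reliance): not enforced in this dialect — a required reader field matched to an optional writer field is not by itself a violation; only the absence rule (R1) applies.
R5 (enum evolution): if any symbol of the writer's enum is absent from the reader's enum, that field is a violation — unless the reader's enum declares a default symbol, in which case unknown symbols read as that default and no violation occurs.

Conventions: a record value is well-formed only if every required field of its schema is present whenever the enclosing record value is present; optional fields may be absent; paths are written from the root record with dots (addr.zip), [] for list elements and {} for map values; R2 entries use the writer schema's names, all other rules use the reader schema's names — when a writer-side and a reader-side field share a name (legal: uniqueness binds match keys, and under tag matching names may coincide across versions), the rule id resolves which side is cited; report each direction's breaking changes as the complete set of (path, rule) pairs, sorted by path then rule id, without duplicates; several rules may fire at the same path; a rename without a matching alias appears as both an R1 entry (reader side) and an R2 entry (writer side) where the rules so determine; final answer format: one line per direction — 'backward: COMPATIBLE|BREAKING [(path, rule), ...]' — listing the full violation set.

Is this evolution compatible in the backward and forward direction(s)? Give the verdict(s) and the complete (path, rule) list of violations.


backward: COMPATIBLE []; forward: COMPATIBLE []

in Device below, arrows point writer -> reader
backward on Device — v2 reading data written by v1:
  writer required, Kind -> Kind: reader role maps from writer role
  duration: no writer match
  writer required, map<string, int32> -> map<string, int32>: reader extras maps from writer extras
  writer optional, Contact -> Contact: reader audit maps from writer audit
  writer required, int32 -> int32: reader id maps from writer id
  writer required, int32 -> int32: reader quantity maps from writer quantity
  writer optional, float64 -> float64: reader price maps from writer price
  latitude: no writer match
  leftover writer field: factor
  writer optional, int32 -> int32: reader audit.zip maps from writer audit.zip
  writer required, int32 -> int32: reader audit.duration maps from writer audit.duration
  writer optional, int32 -> int32: reader audit.age maps from writer audit.age
  nothing fires on Device: backward is COMPATIBLE
forward on Device — v1 reading data written by v2:
  writer required, Kind -> Kind: reader role maps from writer role
  writer required, map<string, int32> -> map<string, int32>: reader extras maps from writer extras
  writer optional, Contact -> Contact: reader audit maps from writer audit
  writer required, int32 -> int32: reader id maps from writer id
  writer required, int32 -> int32: reader quantity maps from writer quantity
  writer optional, float64 -> float64: reader price maps from writer price
  factor: no writer match
  leftover writer field: duration
  leftover writer field: latitude
  writer optional, int32 -> int32: reader audit.zip maps from writer audit.zip
  writer required, int32 -> int32: reader audit.duration maps from writer audit.duration
  writer optional, int32 -> int32: reader audit.age maps from writer audit.age
  nothing fires on Device: forward is COMPATIBLE


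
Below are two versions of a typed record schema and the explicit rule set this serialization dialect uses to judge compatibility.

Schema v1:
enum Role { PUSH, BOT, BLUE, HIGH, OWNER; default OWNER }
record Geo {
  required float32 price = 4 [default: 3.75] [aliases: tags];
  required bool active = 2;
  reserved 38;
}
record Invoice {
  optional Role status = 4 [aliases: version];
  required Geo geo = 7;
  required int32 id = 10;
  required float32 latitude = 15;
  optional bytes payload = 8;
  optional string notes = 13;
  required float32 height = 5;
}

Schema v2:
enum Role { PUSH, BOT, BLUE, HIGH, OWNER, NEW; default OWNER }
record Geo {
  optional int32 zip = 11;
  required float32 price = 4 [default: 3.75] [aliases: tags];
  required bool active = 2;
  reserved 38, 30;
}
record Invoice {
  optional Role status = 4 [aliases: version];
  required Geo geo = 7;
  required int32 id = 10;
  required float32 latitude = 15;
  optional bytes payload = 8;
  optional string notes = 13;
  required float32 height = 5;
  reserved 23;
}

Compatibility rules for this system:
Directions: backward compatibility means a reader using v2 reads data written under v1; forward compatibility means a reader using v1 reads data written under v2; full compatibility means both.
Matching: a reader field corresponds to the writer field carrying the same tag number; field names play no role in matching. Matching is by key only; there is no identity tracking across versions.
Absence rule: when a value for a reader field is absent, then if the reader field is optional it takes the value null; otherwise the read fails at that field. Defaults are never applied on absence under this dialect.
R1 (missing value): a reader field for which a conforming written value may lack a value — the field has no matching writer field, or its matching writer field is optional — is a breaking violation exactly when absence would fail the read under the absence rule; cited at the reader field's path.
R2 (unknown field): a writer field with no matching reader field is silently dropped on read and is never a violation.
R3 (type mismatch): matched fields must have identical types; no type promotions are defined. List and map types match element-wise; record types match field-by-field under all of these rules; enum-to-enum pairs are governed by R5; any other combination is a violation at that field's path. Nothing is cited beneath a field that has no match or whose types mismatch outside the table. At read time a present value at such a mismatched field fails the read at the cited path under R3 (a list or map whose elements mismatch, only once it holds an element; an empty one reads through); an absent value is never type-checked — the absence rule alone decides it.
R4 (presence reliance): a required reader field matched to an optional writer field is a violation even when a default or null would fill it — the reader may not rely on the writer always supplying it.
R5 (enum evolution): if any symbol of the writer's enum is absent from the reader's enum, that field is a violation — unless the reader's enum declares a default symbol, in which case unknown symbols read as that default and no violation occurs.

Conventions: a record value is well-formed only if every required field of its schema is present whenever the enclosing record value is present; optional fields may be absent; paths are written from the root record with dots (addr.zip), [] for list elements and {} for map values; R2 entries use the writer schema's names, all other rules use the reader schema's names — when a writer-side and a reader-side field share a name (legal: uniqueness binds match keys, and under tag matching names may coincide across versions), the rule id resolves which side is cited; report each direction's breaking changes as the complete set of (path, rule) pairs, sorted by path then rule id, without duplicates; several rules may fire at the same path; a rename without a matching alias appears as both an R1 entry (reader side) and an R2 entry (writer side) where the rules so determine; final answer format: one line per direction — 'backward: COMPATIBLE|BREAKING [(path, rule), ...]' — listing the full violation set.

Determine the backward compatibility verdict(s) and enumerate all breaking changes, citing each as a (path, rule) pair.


backward: COMPATIBLE []

arrows below run writer -> reader for Invoice
backward analysis of Invoice with v2 as reader and v1 as writer:
  status: Role -> Role, writer optional; from status
  geo: Geo -> Geo, writer required; from geo
  id: int32 -> int32, writer required; from id
  latitude: float32 -> float32, writer required; from latitude
  payload: bytes -> bytes, writer optional; from payload
  notes: string -> string, writer optional; from notes
  height: float32 -> float32, writer required; from height
  geo.zip: no writer-side match
  geo.price: float32 -> float32, writer required; from geo.price
  geo.active: bool -> bool, writer required; from geo.active
  => backward: COMPATIBLE
diffs on Invoice not affecting the asked answer:
  enum Role (field status in record Invoice): symbol NEW added -> triggers nothing under Invoice's printed rules — same verdict
  added field zip to record Geo: optional int32, tag 11 (in v2 it sits immediately before price) -> triggers nothing under Invoice's printed rules — same verdict


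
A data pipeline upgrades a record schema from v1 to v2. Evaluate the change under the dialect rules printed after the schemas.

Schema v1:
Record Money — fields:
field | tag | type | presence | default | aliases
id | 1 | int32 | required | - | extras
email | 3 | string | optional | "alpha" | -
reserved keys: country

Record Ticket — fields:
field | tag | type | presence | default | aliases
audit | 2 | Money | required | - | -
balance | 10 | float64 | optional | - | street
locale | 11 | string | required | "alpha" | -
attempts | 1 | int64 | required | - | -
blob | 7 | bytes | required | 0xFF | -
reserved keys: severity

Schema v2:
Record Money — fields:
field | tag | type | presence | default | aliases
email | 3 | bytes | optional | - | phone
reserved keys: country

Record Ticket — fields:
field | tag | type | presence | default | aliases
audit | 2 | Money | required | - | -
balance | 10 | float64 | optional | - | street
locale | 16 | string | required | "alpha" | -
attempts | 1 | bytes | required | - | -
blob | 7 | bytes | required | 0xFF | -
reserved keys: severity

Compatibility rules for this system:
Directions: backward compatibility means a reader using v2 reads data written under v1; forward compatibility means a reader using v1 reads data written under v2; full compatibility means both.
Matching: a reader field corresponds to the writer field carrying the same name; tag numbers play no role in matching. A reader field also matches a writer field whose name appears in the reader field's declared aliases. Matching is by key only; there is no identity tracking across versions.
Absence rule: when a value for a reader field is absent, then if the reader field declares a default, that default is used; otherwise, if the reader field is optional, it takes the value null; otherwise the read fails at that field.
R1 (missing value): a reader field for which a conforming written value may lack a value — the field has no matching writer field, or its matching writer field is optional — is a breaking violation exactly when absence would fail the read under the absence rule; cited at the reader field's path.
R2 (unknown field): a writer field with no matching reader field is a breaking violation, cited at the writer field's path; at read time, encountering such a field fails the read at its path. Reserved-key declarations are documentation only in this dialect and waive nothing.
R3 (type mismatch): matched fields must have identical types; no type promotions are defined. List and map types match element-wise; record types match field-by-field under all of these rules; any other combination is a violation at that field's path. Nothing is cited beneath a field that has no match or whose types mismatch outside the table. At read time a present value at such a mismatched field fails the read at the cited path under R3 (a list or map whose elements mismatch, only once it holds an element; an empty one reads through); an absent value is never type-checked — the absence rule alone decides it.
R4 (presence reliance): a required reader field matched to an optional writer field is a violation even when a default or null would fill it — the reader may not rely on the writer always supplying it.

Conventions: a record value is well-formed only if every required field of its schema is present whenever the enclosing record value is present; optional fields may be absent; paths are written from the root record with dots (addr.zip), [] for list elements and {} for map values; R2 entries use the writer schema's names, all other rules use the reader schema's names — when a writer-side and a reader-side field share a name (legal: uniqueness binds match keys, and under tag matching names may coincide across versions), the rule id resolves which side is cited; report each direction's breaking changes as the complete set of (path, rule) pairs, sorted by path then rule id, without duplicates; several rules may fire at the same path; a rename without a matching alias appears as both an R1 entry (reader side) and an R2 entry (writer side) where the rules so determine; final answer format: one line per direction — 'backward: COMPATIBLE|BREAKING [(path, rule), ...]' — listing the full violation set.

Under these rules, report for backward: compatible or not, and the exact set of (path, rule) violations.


backward: BREAKING [(attempts, R3), (audit.email, R3), (audit.id, R2)]

arrows below run writer -> reader for Ticket
backward on Ticket — v2 reading data written by v1:
  audit <- audit (Money -> Money, writer required)
  balance <- balance (float64 -> float64, writer optional)
  locale <- locale (string -> string, writer required)
  attempts <- attempts (int64 -> bytes, writer required)
  blob <- blob (bytes -> bytes, writer required)
  audit.email <- audit.email (string -> bytes, writer optional)
  audit.id (writer side), unknown to reader
  violation R3 at attempts
  violation R3 at audit.email
  violation R2 at audit.id
  => 3 violation(s): backward is BREAKING for Ticket
remaining Ticket differences; none change what is asked:
  field locale in record Ticket: tag 11 changed to 16 -> fires no rule on Ticket, leaving the asked answer as it is


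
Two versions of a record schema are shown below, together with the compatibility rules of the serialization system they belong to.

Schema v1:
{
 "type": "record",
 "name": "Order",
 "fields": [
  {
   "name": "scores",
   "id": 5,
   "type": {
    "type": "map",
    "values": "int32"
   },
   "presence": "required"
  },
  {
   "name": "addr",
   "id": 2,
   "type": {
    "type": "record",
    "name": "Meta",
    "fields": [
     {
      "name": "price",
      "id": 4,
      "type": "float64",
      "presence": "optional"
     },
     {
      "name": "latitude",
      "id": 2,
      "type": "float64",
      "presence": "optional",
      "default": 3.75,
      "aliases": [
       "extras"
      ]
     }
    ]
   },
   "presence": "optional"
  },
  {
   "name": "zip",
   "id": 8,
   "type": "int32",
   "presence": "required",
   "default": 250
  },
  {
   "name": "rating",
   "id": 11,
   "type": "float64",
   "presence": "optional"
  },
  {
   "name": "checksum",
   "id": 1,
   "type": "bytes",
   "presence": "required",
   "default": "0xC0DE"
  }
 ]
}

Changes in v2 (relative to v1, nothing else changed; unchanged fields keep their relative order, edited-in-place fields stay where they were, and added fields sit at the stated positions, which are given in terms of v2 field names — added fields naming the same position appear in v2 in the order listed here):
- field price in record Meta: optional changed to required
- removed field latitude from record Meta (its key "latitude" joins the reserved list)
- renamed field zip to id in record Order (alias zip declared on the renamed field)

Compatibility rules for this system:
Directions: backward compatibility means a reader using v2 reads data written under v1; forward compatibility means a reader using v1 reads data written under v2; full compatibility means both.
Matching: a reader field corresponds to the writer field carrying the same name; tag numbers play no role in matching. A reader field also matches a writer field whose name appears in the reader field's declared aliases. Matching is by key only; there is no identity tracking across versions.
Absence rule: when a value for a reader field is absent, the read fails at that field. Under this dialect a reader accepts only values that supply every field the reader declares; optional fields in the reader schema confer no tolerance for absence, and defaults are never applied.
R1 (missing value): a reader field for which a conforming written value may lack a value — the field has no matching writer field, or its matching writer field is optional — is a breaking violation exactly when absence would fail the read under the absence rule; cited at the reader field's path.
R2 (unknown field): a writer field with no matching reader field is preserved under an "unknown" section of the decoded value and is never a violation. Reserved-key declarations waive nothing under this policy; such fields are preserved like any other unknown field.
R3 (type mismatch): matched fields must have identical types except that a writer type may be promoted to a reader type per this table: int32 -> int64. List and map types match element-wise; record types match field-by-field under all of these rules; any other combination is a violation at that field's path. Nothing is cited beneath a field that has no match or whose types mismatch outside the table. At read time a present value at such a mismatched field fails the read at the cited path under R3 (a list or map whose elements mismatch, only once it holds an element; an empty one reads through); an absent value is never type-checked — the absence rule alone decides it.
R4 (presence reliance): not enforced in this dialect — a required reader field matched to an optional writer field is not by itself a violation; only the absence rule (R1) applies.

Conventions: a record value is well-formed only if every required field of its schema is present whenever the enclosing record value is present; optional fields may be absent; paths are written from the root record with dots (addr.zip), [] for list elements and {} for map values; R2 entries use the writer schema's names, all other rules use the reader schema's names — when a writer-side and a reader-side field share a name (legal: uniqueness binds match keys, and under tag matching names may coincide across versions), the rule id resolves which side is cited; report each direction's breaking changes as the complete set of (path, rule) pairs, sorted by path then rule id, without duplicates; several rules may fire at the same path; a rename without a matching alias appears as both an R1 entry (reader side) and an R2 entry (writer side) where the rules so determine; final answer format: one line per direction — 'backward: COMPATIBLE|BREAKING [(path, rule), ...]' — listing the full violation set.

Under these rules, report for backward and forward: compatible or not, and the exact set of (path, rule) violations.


arrows below run writer -> reader for Order
backward on Order — v2 reading data written by v1:
  writer required, map<string, int32> -> map<string, int32>: reader scores maps from writer scores
  writer optional, Meta -> Meta: reader addr maps from writer addr
  writer required, int32 -> int32: reader id maps from writer zip
  writer optional, float64 -> float64: reader rating maps from writer rating
  writer required, bytes -> bytes: reader checksum maps from writer checksum
  writer optional, float64 -> float64: reader addr.price maps from writer addr.price
  leftover writer field: addr.latitude
  violation R1 at addr
  violation R1 at addr.price
  violation R1 at rating
  => backward verdict for Order: BREAKING, 3 violation(s)
forward on Order — v1 reading data written by v2:
  writer required, map<string, int32> -> map<string, int32>: reader scores maps from writer scores
  writer optional, Meta -> Meta: reader addr maps from writer addr
  zip: no writer-side match
  writer optional, float64 -> float64: reader rating maps from writer rating
  writer required, bytes -> bytes: reader checksum maps from writer checksum
  leftover writer field: id
  writer required, float64 -> float64: reader addr.price maps from writer addr.price
  addr.latitude: no writer-side match
  violation R1 at addr
  violation R1 at addr.latitude
  violation R1 at rating
  violation R1 at zip
  => forward verdict for Order: BREAKING, 4 violation(s)

backward: BREAKING [(addr, R1), (addr.price, R1), (rating, R1)]; forward: BREAKING [(addr, R1), (addr.latitude, R1), (rating, R1), (zip, R1)]
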